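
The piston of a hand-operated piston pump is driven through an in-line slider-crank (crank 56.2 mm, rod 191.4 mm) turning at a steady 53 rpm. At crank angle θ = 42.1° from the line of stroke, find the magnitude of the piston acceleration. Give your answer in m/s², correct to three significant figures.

ω = 2π·53/60 = 5.55 rad/s
x(θ) = r cosθ + √(L² − r² sin²θ); with ω constant, a = ω²·d²x/dθ².
d²x/dθ² = −r cosθ − r²(cos2θ)/√u − r⁴ sin²2θ/(4u^{3/2}),  u = L² − r² sin²θ = 0.0352143 m².
Substituting r = 0.0562 m, L = 0.1914 m, θ = 42.1°: d²x/dθ² = -0.043773 m.
a = ω²·d²x/dθ² = (5.55)²·(-0.043773) = -1.3484 m/s²;  |a| = 1.3484 m/s².

1.35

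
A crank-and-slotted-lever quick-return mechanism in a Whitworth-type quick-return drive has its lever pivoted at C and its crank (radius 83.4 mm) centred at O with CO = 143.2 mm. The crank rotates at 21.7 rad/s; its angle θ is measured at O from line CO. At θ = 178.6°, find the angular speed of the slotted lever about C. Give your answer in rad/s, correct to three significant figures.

30.2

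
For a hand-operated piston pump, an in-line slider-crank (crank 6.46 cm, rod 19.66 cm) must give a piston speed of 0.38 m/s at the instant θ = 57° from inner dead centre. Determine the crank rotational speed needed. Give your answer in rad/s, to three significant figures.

For an in-line slider-crank, |v_piston| = rω|sinθ|·[1 + r cosθ/√(L² − r² sin²θ)].
With r = 0.0646 m, L = 0.1966 m, θ = 57°: the bracketed kinematic factor |dx/dθ| = 0.064264 m.
ω = v/|dx/dθ| = 0.38/0.064264 = 5.9131 rad/s.

5.91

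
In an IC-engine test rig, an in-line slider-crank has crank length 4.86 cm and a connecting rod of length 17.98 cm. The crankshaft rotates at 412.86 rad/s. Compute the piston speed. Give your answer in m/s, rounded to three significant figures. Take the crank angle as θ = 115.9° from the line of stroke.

ω = 412.9 rad/s
For an in-line slider-crank, x = r cosθ + √(L² − r² sin²θ), so v = −rω sinθ·[1 + r cosθ/√(L² − r² sin²θ)].
With r = 0.0486 m, L = 0.1798 m, θ = 115.9°: √(L² − r² sin²θ) = 0.1744 m.
v = −0.0486·412.9·0.89956·[1 + 0.0486·-0.43680/0.1744] = -15.853 m/s.
|v| = 15.853 m/s.

15.9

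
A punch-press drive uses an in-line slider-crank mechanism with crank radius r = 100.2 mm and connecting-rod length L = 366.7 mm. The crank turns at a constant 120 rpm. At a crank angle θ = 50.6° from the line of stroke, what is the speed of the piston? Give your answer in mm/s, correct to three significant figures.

1150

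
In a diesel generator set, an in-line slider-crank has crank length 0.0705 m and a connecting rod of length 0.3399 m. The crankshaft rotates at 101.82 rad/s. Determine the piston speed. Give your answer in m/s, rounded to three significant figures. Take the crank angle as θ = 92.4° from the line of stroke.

ω = 101.8 rad/s
For an in-line slider-crank, x = r cosθ + √(L² − r² sin²θ), so v = −rω sinθ·[1 + r cosθ/√(L² − r² sin²θ)].
With r = 0.0705 m, L = 0.3399 m, θ = 92.4°: √(L² − r² sin²θ) = 0.33252 m.
v = −0.0705·101.8·0.99912·[1 + 0.0705·-0.04188/0.33252] = -7.1083 m/s.
|v| = 7.1083 m/s.

7.11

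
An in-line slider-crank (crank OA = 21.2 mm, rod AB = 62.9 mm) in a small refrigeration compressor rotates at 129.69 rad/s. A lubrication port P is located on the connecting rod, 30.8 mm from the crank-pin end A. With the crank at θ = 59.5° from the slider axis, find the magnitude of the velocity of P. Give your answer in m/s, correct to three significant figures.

ω = 129.7 rad/s.  Crank-pin speed |V_A| = rω = 2.7494 m/s, perpendicular to OA.
Rod angle: sinφ = −(r/L) sinθ ⇒ φ = -16.882°; ω_rod = −rω cosθ/√(L²−r²sin²θ) = -23.184 rad/s.
V_P = V_A + ω_rod × AP, with AP = 0.0308 m along the rod.
Components: V_Px = −rω sinθ − a·ω_rod·sinφ = -2.5764 m/s;  V_Py = rω cosθ + a·ω_rod·cosφ = +0.71214 m/s.
|V_P| = √(V_Px² + V_Py²) = 2.673 m/s.

2.67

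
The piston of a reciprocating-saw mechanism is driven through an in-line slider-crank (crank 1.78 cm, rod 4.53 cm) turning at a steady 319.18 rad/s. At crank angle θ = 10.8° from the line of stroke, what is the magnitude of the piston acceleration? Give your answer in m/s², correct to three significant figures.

2450

ω = 319.2 rad/s
x(θ) = r cosθ + √(L² − r² sin²θ); with ω constant, a = ω²·d²x/dθ².
d²x/dθ² = −r cosθ − r²(cos2θ)/√u − r⁴ sin²2θ/(4u^{3/2}),  u = L² − r² sin²θ = 0.00204097 m².
Substituting r = 0.0178 m, L = 0.0453 m, θ = 10.8°: d²x/dθ² = -0.024042 m.
a = ω²·d²x/dθ² = (319.2)²·(-0.024042) = -2449.3 m/s²;  |a| = 2449.3 m/s².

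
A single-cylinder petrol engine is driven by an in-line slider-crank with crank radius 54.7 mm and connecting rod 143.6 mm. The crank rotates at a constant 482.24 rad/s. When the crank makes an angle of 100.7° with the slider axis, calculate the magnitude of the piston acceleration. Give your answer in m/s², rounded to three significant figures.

ω = 482.2 rad/s
x(θ) = r cosθ + √(L² − r² sin²θ); with ω constant, a = ω²·d²x/dθ².
d²x/dθ² = −r cosθ − r²(cos2θ)/√u − r⁴ sin²2θ/(4u^{3/2}),  u = L² − r² sin²θ = 0.017732 m².
Substituting r = 0.0547 m, L = 0.1436 m, θ = 100.7°: d²x/dθ² = +0.03095 m.
a = ω²·d²x/dθ² = (482.2)²·(+0.03095) = +7197.6 m/s²;  |a| = 7197.6 m/s².

7200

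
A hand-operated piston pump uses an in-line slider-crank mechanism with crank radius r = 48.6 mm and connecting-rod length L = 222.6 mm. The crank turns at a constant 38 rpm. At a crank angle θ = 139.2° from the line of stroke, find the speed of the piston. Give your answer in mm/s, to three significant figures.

ω = 2π·38/60 = 3.979 rad/s
For an in-line slider-crank, x = r cosθ + √(L² − r² sin²θ), so v = −rω sinθ·[1 + r cosθ/√(L² − r² sin²θ)].
With r = 0.0486 m, L = 0.2226 m, θ = 139.2°: √(L² − r² sin²θ) = 0.22032 m.
v = −0.0486·3.979·0.65342·[1 + 0.0486·-0.75700/0.22032] = -0.10527 m/s.
|v| = 0.10527 m/s = 105.27 mm/s.

105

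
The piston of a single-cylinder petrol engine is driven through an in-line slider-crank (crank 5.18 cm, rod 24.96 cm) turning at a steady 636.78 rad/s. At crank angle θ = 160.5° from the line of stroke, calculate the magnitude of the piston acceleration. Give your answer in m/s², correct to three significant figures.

16400

ω = 636.8 rad/s
x(θ) = r cosθ + √(L² − r² sin²θ); with ω constant, a = ω²·d²x/dθ².
d²x/dθ² = −r cosθ − r²(cos2θ)/√u − r⁴ sin²2θ/(4u^{3/2}),  u = L² − r² sin²θ = 0.0620012 m².
Substituting r = 0.0518 m, L = 0.2496 m, θ = 160.5°: d²x/dθ² = +0.040408 m.
a = ω²·d²x/dθ² = (636.8)²·(+0.040408) = +16385 m/s²;  |a| = 16385 m/s².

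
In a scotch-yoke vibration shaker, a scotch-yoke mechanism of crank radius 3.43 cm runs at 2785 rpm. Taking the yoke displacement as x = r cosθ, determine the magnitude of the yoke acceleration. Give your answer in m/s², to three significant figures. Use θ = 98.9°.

ω = 291.6 rad/s (from 2785 rpm).
x = r cosθ ⇒ ẍ = −rω² cosθ (ω constant).
|a| = rω²|cosθ| = 0.0343·(291.6)²·|cos 98.9°| = 451.36 m/s².

451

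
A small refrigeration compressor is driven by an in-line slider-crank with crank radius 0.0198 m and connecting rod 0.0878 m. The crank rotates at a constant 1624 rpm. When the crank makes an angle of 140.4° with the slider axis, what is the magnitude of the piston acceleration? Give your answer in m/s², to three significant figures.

ω = 2π·1624/60 = 170.1 rad/s
x(θ) = r cosθ + √(L² − r² sin²θ); with ω constant, a = ω²·d²x/dθ².
d²x/dθ² = −r cosθ − r²(cos2θ)/√u − r⁴ sin²2θ/(4u^{3/2}),  u = L² − r² sin²θ = 0.00754955 m².
Substituting r = 0.0198 m, L = 0.0878 m, θ = 140.4°: d²x/dθ² = +0.014354 m.
a = ω²·d²x/dθ² = (170.1)²·(+0.014354) = +415.15 m/s²;  |a| = 415.15 m/s².

415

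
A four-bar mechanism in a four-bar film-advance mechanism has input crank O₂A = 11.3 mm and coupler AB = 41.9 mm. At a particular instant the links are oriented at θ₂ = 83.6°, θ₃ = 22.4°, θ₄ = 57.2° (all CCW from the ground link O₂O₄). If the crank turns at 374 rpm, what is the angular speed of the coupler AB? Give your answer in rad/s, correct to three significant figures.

ω₂ = 39.17 rad/s (from 374 rpm).
Differentiating the loop-closure r₂e^{iθ₂}+r₃e^{iθ₃}=r₁+r₄e^{iθ₄} gives r₂ω₂e^{iθ₂}+r₃ω₃e^{iθ₃}=r₄ω₄e^{iθ₄}.
Eliminating the other unknown: ω₃ = r₂ω₂ sin(θ₄−θ₂) / [r₃ sin(θ₃−θ₄)].
Numerator sine = -0.44464; denominator sine = -0.57071.
Result = 0.0113·39.17·(-0.44464) / (0.0419·(-0.57071)) = +8.2291 rad/s; magnitude 8.2291 rad/s.

8.23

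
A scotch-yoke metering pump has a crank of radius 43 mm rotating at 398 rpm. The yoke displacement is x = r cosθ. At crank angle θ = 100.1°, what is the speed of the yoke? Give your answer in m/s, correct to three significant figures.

ω = 41.68 rad/s (from 398 rpm).
x = r cosθ ⇒ ẋ = −rω sinθ.
|v| = rω|sinθ| = 0.043·41.68·|sin 100.1°| = 1.7644 m/s.

1.76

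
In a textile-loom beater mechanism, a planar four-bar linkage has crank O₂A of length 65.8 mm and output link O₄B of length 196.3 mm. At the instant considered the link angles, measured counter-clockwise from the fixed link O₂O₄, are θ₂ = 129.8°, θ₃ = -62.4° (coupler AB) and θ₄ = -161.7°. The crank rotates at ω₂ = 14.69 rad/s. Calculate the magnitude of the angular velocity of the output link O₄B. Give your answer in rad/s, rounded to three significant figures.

ω₂ = 14.69 rad/s
Differentiating the loop-closure r₂e^{iθ₂}+r₃e^{iθ₃}=r₁+r₄e^{iθ₄} gives r₂ω₂e^{iθ₂}+r₃ω₃e^{iθ₃}=r₄ω₄e^{iθ₄}.
Eliminating the other unknown: ω₄ = r₂ω₂ sin(θ₂−θ₃) / [r₄ sin(θ₄−θ₃)].
Numerator sine = -0.21132; denominator sine = -0.98686.
Result = 0.0658·14.69·(-0.21132) / (0.1963·(-0.98686)) = +1.0544 rad/s; magnitude 1.0544 rad/s.

1.05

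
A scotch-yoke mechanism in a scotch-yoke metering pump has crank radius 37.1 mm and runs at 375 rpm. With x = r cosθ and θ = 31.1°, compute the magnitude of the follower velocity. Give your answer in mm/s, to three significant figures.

753

ω = 39.27 rad/s (from 375 rpm).
x = r cosθ ⇒ ẋ = −rω sinθ.
|v| = rω|sinθ| = 0.0371·39.27·|sin 31.1°| = 0.75254 m/s = 752.54 mm/s.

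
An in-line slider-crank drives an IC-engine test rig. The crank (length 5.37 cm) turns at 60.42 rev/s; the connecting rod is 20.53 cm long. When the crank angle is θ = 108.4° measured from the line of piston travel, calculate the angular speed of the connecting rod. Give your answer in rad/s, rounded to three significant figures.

32.4

ω = 379.6 rad/s (converted from 60.42 rev/s).
The rod makes angle φ with the slider axis where L sinφ = r sinθ; differentiating, L cosφ·φ̇ = r ω cosθ.
L cosφ = √(L² − r² sin²θ) = 0.19888 m.
|ω_rod| = r ω |cosθ| / √(L² − r² sin²θ) = 0.0537·379.6·0.31565/0.19888 = 32.356 rad/s.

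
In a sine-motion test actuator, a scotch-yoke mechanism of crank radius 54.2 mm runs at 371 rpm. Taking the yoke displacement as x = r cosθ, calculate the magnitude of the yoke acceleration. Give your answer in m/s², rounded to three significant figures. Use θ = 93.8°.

ω = 38.85 rad/s (from 371 rpm).
x = r cosθ ⇒ ẍ = −rω² cosθ (ω constant).
|a| = rω²|cosθ| = 0.0542·(38.85)²·|cos 93.8°| = 5.4218 m/s².

5.42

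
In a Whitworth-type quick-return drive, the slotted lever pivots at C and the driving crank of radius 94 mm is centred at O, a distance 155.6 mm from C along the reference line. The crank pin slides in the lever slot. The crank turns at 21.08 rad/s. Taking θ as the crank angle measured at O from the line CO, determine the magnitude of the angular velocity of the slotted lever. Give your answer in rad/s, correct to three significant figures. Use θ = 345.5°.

ω = 21.08 rad/s
Crank pin A relative to C: A = (d + r cosθ, r sinθ); lever angle φ = atan2(r sinθ, d + r cosθ).
Differentiating tanφ: φ̇ = rω(d cosθ + r)/(d² + r² + 2dr cosθ).
d² + r² + 2dr cosθ = |CA|² = 0.0613684 m²;  d cosθ + r = +0.24464 m.
|ω_lever| = |0.094·21.08·+0.24464| / 0.0613684 = 7.8993 rad/s.

7.90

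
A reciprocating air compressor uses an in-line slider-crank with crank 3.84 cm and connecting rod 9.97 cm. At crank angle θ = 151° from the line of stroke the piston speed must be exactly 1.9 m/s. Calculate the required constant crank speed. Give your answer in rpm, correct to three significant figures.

1480

For an in-line slider-crank, |v_piston| = rω|sinθ|·[1 + r cosθ/√(L² − r² sin²θ)].
With r = 0.0384 m, L = 0.0997 m, θ = 151°: the bracketed kinematic factor |dx/dθ| = 0.012233 m.
ω = v/|dx/dθ| = 1.9/0.012233 = 155.32 rad/s.
N = 60ω/(2π) = 1483.2 rpm.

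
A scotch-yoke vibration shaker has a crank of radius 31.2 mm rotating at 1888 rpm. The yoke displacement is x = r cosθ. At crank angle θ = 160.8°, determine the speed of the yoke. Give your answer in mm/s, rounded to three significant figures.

ω = 197.7 rad/s (from 1888 rpm).
x = r cosθ ⇒ ẋ = −rω sinθ.
|v| = rω|sinθ| = 0.0312·197.7·|sin 160.8°| = 2.0286 m/s = 2028.6 mm/s.

2030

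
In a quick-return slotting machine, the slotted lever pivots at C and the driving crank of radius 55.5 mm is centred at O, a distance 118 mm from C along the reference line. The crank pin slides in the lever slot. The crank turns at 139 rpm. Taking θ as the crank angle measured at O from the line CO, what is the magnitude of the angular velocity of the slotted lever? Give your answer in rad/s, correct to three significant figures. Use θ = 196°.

ω = 14.56 rad/s (from 139 rpm).
Crank pin A relative to C: A = (d + r cosθ, r sinθ); lever angle φ = atan2(r sinθ, d + r cosθ).
Differentiating tanφ: φ̇ = rω(d cosθ + r)/(d² + r² + 2dr cosθ).
d² + r² + 2dr cosθ = |CA|² = 0.00441364 m²;  d cosθ + r = -0.057929 m.
|ω_lever| = |0.0555·14.56·-0.057929| / 0.00441364 = 10.603 rad/s.

10.6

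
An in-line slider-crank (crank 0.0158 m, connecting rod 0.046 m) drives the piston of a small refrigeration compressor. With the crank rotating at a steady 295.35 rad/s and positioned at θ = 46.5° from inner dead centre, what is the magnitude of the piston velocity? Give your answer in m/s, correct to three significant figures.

4.21

ω = 295.4 rad/s
For an in-line slider-crank, x = r cosθ + √(L² − r² sin²θ), so v = −rω sinθ·[1 + r cosθ/√(L² − r² sin²θ)].
With r = 0.0158 m, L = 0.046 m, θ = 46.5°: √(L² − r² sin²θ) = 0.044549 m.
v = −0.0158·295.4·0.72537·[1 + 0.0158·0.68835/0.044549] = -4.2114 m/s.
|v| = 4.2114 m/s.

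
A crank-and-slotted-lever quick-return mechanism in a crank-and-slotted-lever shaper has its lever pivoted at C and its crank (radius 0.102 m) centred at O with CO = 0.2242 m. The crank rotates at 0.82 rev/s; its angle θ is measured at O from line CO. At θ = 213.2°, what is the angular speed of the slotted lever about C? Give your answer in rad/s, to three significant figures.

ω = 5.152 rad/s (from 0.82 rev/s).
Crank pin A relative to C: A = (d + r cosθ, r sinθ); lever angle φ = atan2(r sinθ, d + r cosθ).
Differentiating tanφ: φ̇ = rω(d cosθ + r)/(d² + r² + 2dr cosθ).
d² + r² + 2dr cosθ = |CA|² = 0.0223987 m²;  d cosθ + r = -0.085603 m.
|ω_lever| = |0.102·5.152·-0.085603| / 0.0223987 = 2.0084 rad/s.

2.01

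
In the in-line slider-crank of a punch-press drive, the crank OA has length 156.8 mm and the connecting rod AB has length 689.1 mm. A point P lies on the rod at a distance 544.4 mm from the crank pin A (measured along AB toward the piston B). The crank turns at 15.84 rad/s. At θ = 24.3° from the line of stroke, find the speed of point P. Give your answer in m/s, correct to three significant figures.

1.28

ω = 15.84 rad/s.  Crank-pin speed |V_A| = rω = 2.4837 m/s, perpendicular to OA.
Rod angle: sinφ = −(r/L) sinθ ⇒ φ = -5.373°; ω_rod = −rω cosθ/√(L²−r²sin²θ) = -3.2995 rad/s.
V_P = V_A + ω_rod × AP, with AP = 0.5444 m along the rod.
Components: V_Px = −rω sinθ − a·ω_rod·sinφ = -1.1903 m/s;  V_Py = rω cosθ + a·ω_rod·cosφ = +0.47533 m/s.
|V_P| = √(V_Px² + V_Py²) = 1.2817 m/s.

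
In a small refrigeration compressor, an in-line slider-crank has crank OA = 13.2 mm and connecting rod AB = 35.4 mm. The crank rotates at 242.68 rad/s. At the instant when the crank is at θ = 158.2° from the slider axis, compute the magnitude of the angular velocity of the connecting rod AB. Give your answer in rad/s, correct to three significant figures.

ω = 242.7 rad/s
The rod makes angle φ with the slider axis where L sinφ = r sinθ; differentiating, L cosφ·φ̇ = r ω cosθ.
L cosφ = √(L² − r² sin²θ) = 0.035059 m.
|ω_rod| = r ω |cosθ| / √(L² − r² sin²θ) = 0.0132·242.7·0.92849/0.035059 = 84.837 rad/s.

84.8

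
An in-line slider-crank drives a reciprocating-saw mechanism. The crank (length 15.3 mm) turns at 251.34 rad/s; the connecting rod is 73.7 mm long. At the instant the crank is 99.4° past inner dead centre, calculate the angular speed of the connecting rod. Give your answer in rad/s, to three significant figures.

ω = 251.3 rad/s
The rod makes angle φ with the slider axis where L sinφ = r sinθ; differentiating, L cosφ·φ̇ = r ω cosθ.
L cosφ = √(L² − r² sin²θ) = 0.072138 m.
|ω_rod| = r ω |cosθ| / √(L² − r² sin²θ) = 0.0153·251.3·0.16333/0.072138 = 8.7066 rad/s.

8.71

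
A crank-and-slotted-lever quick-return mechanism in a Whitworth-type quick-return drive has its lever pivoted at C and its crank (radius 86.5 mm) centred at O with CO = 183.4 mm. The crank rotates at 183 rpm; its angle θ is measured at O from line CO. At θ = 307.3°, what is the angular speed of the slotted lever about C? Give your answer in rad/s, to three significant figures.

5.43

ω = 19.16 rad/s (from 183 rpm).
Crank pin A relative to C: A = (d + r cosθ, r sinθ); lever angle φ = atan2(r sinθ, d + r cosθ).
Differentiating tanφ: φ̇ = rω(d cosθ + r)/(d² + r² + 2dr cosθ).
d² + r² + 2dr cosθ = |CA|² = 0.0603447 m²;  d cosθ + r = +0.19764 m.
|ω_lever| = |0.0865·19.16·+0.19764| / 0.0603447 = 5.4291 rad/s.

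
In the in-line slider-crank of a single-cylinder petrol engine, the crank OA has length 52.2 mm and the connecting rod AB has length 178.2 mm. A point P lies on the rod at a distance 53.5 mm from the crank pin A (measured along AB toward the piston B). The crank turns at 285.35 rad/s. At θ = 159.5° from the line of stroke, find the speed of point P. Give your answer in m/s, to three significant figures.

ω = 285.4 rad/s.  Crank-pin speed |V_A| = rω = 14.895 m/s, perpendicular to OA.
Rod angle: sinφ = −(r/L) sinθ ⇒ φ = -5.888°; ω_rod = −rω cosθ/√(L²−r²sin²θ) = +78.709 rad/s.
V_P = V_A + ω_rod × AP, with AP = 0.0535 m along the rod.
Components: V_Px = −rω sinθ − a·ω_rod·sinφ = -4.7844 m/s;  V_Py = rω cosθ + a·ω_rod·cosφ = -9.7633 m/s.
|V_P| = √(V_Px² + V_Py²) = 10.873 m/s.

10.9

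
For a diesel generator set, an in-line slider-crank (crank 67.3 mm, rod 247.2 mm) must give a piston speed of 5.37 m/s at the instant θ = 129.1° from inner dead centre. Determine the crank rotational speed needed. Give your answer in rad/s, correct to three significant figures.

125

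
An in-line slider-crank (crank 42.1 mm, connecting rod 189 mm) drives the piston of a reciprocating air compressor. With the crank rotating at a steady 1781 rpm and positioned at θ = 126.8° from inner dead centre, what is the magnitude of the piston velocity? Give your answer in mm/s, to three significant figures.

5430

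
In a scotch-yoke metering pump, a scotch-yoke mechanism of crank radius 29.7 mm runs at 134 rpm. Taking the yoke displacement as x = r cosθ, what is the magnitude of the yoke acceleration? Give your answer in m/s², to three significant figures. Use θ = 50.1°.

ω = 14.03 rad/s (from 134 rpm).
x = r cosθ ⇒ ẍ = −rω² cosθ (ω constant).
|a| = rω²|cosθ| = 0.0297·(14.03)²·|cos 50.1°| = 3.7513 m/s².

3.75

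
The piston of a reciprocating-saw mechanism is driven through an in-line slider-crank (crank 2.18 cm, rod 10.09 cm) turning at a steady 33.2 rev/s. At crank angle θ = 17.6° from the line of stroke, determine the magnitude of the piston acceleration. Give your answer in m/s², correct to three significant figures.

1070

ω = 2π·33.2 = 208.6 rad/s
x(θ) = r cosθ + √(L² − r² sin²θ); with ω constant, a = ω²·d²x/dθ².
d²x/dθ² = −r cosθ − r²(cos2θ)/√u − r⁴ sin²2θ/(4u^{3/2}),  u = L² − r² sin²θ = 0.0101374 m².
Substituting r = 0.0218 m, L = 0.1009 m, θ = 17.6°: d²x/dθ² = -0.024655 m.
a = ω²·d²x/dθ² = (208.6)²·(-0.024655) = -1072.9 m/s²;  |a| = 1072.9 m/s².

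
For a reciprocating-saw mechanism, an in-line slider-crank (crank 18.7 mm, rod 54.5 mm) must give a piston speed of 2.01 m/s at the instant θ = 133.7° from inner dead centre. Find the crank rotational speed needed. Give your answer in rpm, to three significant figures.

1880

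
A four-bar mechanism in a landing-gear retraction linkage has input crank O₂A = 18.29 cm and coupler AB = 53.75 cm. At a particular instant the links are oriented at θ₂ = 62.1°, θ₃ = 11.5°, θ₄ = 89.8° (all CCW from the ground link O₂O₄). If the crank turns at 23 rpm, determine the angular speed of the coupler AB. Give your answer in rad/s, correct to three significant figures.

0.389

ω₂ = 2.409 rad/s (from 23 rpm).
Differentiating the loop-closure r₂e^{iθ₂}+r₃e^{iθ₃}=r₁+r₄e^{iθ₄} gives r₂ω₂e^{iθ₂}+r₃ω₃e^{iθ₃}=r₄ω₄e^{iθ₄}.
Eliminating the other unknown: ω₃ = r₂ω₂ sin(θ₄−θ₂) / [r₃ sin(θ₃−θ₄)].
Numerator sine = +0.46484; denominator sine = -0.97922.
Result = 0.1829·2.409·(+0.46484) / (0.5375·(-0.97922)) = -0.38906 rad/s; magnitude 0.38906 rad/s.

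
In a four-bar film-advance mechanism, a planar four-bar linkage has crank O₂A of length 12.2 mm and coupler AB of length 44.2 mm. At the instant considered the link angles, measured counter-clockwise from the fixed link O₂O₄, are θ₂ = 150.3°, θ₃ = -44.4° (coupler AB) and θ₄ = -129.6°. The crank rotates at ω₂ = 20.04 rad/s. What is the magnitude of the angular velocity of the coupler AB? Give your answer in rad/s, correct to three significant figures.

ω₂ = 20.04 rad/s
Differentiating the loop-closure r₂e^{iθ₂}+r₃e^{iθ₃}=r₁+r₄e^{iθ₄} gives r₂ω₂e^{iθ₂}+r₃ω₃e^{iθ₃}=r₄ω₄e^{iθ₄}.
Eliminating the other unknown: ω₃ = r₂ω₂ sin(θ₄−θ₂) / [r₃ sin(θ₃−θ₄)].
Numerator sine = +0.98511; denominator sine = +0.99649.
Result = 0.0122·20.04·(+0.98511) / (0.0442·(+0.99649)) = +5.4682 rad/s; magnitude 5.4682 rad/s.

5.47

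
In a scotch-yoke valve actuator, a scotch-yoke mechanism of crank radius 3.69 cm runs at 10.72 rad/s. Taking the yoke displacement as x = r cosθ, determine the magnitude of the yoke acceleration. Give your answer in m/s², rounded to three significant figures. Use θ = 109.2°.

ω = 10.72 rad/s
x = r cosθ ⇒ ẍ = −rω² cosθ (ω constant).
|a| = rω²|cosθ| = 0.0369·(10.72)²·|cos 109.2°| = 1.3946 m/s².

1.39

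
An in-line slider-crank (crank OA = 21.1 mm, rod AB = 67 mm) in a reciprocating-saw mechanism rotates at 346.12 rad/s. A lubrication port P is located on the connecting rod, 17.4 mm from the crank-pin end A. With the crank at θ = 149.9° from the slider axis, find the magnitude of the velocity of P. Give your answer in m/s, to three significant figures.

5.78

ω = 346.1 rad/s.  Crank-pin speed |V_A| = rω = 7.3031 m/s, perpendicular to OA.
Rod angle: sinφ = −(r/L) sinθ ⇒ φ = -9.087°; ω_rod = −rω cosθ/√(L²−r²sin²θ) = +95.502 rad/s.
V_P = V_A + ω_rod × AP, with AP = 0.0174 m along the rod.
Components: V_Px = −rω sinθ − a·ω_rod·sinφ = -3.4001 m/s;  V_Py = rω cosθ + a·ω_rod·cosφ = -4.6774 m/s.
|V_P| = √(V_Px² + V_Py²) = 5.7827 m/s.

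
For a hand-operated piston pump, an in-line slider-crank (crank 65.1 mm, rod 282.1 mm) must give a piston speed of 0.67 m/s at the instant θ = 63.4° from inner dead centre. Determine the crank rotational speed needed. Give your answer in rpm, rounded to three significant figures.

99.4

For an in-line slider-crank, |v_piston| = rω|sinθ|·[1 + r cosθ/√(L² − r² sin²θ)].
With r = 0.0651 m, L = 0.2821 m, θ = 63.4°: the bracketed kinematic factor |dx/dθ| = 0.064356 m.
ω = v/|dx/dθ| = 0.67/0.064356 = 10.411 rad/s.
N = 60ω/(2π) = 99.415 rpm.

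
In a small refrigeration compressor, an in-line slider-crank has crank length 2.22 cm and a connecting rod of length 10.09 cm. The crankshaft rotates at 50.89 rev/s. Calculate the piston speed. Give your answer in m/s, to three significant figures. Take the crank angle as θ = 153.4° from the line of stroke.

2.55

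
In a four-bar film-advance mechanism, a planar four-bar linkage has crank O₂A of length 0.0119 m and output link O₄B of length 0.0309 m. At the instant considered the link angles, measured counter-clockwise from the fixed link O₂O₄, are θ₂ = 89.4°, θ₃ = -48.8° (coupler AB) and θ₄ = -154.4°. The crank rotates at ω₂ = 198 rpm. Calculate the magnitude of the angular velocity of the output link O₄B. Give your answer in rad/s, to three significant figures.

5.53

ω₂ = 20.73 rad/s (from 198 rpm).
Differentiating the loop-closure r₂e^{iθ₂}+r₃e^{iθ₃}=r₁+r₄e^{iθ₄} gives r₂ω₂e^{iθ₂}+r₃ω₃e^{iθ₃}=r₄ω₄e^{iθ₄}.
Eliminating the other unknown: ω₄ = r₂ω₂ sin(θ₂−θ₃) / [r₄ sin(θ₄−θ₃)].
Numerator sine = +0.66653; denominator sine = -0.96316.
Result = 0.0119·20.73·(+0.66653) / (0.0309·(-0.96316)) = -5.5259 rad/s; magnitude 5.5259 rad/s.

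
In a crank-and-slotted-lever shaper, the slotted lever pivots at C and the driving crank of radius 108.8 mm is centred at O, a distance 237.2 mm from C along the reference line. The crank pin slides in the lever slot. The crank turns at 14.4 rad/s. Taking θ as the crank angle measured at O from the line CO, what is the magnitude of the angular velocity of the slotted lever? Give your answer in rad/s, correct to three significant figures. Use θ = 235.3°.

1.06

ω = 14.4 rad/s
Crank pin A relative to C: A = (d + r cosθ, r sinθ); lever angle φ = atan2(r sinθ, d + r cosθ).
Differentiating tanφ: φ̇ = rω(d cosθ + r)/(d² + r² + 2dr cosθ).
d² + r² + 2dr cosθ = |CA|² = 0.0387181 m²;  d cosθ + r = -0.026233 m.
|ω_lever| = |0.1088·14.4·-0.026233| / 0.0387181 = 1.0615 rad/s.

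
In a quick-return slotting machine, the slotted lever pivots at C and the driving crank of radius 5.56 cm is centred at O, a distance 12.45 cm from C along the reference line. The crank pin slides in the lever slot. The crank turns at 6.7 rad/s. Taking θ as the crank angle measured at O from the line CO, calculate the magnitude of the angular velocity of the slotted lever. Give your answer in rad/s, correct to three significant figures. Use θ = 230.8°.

0.874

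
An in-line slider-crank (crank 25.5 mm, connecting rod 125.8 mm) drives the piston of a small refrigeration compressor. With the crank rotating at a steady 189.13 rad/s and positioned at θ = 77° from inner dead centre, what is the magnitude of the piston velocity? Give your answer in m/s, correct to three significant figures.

4.92

ω = 189.1 rad/s
For an in-line slider-crank, x = r cosθ + √(L² − r² sin²θ), so v = −rω sinθ·[1 + r cosθ/√(L² − r² sin²θ)].
With r = 0.0255 m, L = 0.1258 m, θ = 77°: √(L² − r² sin²θ) = 0.12332 m.
v = −0.0255·189.1·0.97437·[1 + 0.0255·0.22495/0.12332] = -4.9178 m/s.
|v| = 4.9178 m/s.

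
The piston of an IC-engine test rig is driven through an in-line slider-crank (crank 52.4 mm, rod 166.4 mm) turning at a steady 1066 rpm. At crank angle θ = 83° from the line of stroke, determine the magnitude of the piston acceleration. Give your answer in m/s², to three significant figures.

130

ω = 2π·1066/60 = 111.6 rad/s
x(θ) = r cosθ + √(L² − r² sin²θ); with ω constant, a = ω²·d²x/dθ².
d²x/dθ² = −r cosθ − r²(cos2θ)/√u − r⁴ sin²2θ/(4u^{3/2}),  u = L² − r² sin²θ = 0.024984 m².
Substituting r = 0.0524 m, L = 0.1664 m, θ = 83°: d²x/dθ² = +0.010441 m.
a = ω²·d²x/dθ² = (111.6)²·(+0.010441) = +130.12 m/s²;  |a| = 130.12 m/s².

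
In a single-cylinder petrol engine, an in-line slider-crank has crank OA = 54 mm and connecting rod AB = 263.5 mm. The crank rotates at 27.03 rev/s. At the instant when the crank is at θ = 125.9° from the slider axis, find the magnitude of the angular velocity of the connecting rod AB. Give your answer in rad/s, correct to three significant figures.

20.7

ω = 169.8 rad/s (converted from 27.03 rev/s).
The rod makes angle φ with the slider axis where L sinφ = r sinθ; differentiating, L cosφ·φ̇ = r ω cosθ.
L cosφ = √(L² − r² sin²θ) = 0.25984 m.
|ω_rod| = r ω |cosθ| / √(L² − r² sin²θ) = 0.054·169.8·0.58637/0.25984 = 20.696 rad/s.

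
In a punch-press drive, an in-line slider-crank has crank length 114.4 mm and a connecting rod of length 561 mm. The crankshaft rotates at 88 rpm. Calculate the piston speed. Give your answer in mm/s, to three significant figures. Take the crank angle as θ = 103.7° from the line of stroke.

974

ω = 2π·88/60 = 9.215 rad/s
For an in-line slider-crank, x = r cosθ + √(L² − r² sin²θ), so v = −rω sinθ·[1 + r cosθ/√(L² − r² sin²θ)].
With r = 0.1144 m, L = 0.561 m, θ = 103.7°: √(L² − r² sin²θ) = 0.54988 m.
v = −0.1144·9.215·0.97155·[1 + 0.1144·-0.23684/0.54988] = -0.97377 m/s.
|v| = 0.97377 m/s = 973.77 mm/s.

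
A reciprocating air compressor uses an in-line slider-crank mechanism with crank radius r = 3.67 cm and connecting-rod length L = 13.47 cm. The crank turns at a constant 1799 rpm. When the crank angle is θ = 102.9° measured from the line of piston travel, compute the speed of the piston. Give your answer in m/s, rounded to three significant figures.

6.31

ω = 2π·1799/60 = 188.4 rad/s
For an in-line slider-crank, x = r cosθ + √(L² − r² sin²θ), so v = −rω sinθ·[1 + r cosθ/√(L² − r² sin²θ)].
With r = 0.0367 m, L = 0.1347 m, θ = 102.9°: √(L² − r² sin²θ) = 0.12986 m.
v = −0.0367·188.4·0.97476·[1 + 0.0367·-0.22325/0.12986] = -6.3142 m/s.
|v| = 6.3142 m/s.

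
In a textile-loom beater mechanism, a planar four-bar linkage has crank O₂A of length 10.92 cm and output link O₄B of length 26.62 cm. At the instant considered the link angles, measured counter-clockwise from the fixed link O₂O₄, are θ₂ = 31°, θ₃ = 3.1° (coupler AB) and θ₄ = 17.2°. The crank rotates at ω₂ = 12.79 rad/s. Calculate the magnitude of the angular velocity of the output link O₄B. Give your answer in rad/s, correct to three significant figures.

ω₂ = 12.79 rad/s
Differentiating the loop-closure r₂e^{iθ₂}+r₃e^{iθ₃}=r₁+r₄e^{iθ₄} gives r₂ω₂e^{iθ₂}+r₃ω₃e^{iθ₃}=r₄ω₄e^{iθ₄}.
Eliminating the other unknown: ω₄ = r₂ω₂ sin(θ₂−θ₃) / [r₄ sin(θ₄−θ₃)].
Numerator sine = +0.46793; denominator sine = +0.24362.
Result = 0.1092·12.79·(+0.46793) / (0.2662·(+0.24362)) = +10.078 rad/s; magnitude 10.078 rad/s.

10.1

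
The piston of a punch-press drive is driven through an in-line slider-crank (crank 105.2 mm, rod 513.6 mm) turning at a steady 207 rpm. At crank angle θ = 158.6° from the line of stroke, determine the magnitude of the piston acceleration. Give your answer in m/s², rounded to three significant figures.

ω = 2π·207/60 = 21.68 rad/s
x(θ) = r cosθ + √(L² − r² sin²θ); with ω constant, a = ω²·d²x/dθ².
d²x/dθ² = −r cosθ − r²(cos2θ)/√u − r⁴ sin²2θ/(4u^{3/2}),  u = L² − r² sin²θ = 0.262312 m².
Substituting r = 0.1052 m, L = 0.5136 m, θ = 158.6°: d²x/dθ² = +0.081987 m.
a = ω²·d²x/dθ² = (21.68)²·(+0.081987) = +38.525 m/s²;  |a| = 38.525 m/s².

38.5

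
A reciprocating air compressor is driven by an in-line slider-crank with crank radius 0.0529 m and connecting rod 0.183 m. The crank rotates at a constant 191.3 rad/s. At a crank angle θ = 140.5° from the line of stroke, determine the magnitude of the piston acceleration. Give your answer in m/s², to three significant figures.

ω = 191.3 rad/s
x(θ) = r cosθ + √(L² − r² sin²θ); with ω constant, a = ω²·d²x/dθ².
d²x/dθ² = −r cosθ − r²(cos2θ)/√u − r⁴ sin²2θ/(4u^{3/2}),  u = L² − r² sin²θ = 0.0323568 m².
Substituting r = 0.0529 m, L = 0.183 m, θ = 140.5°: d²x/dθ² = +0.037526 m.
a = ω²·d²x/dθ² = (191.3)²·(+0.037526) = +1373.3 m/s²;  |a| = 1373.3 m/s².

1370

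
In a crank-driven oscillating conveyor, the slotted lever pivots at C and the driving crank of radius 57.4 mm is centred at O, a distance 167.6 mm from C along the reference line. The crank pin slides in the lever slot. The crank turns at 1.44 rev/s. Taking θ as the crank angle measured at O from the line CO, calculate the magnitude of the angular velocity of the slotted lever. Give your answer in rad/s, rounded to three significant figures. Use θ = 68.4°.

ω = 9.048 rad/s (from 1.44 rev/s).
Crank pin A relative to C: A = (d + r cosθ, r sinθ); lever angle φ = atan2(r sinθ, d + r cosθ).
Differentiating tanφ: φ̇ = rω(d cosθ + r)/(d² + r² + 2dr cosθ).
d² + r² + 2dr cosθ = |CA|² = 0.0384674 m²;  d cosθ + r = +0.1191 m.
|ω_lever| = |0.0574·9.048·+0.1191| / 0.0384674 = 1.6079 rad/s.

1.61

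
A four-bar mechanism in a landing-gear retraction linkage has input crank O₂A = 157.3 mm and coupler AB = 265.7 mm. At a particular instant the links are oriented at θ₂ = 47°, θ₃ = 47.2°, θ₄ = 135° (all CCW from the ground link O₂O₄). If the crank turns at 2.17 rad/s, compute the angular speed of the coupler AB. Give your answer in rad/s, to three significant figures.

1.28

ω₂ = 2.17 rad/s
Differentiating the loop-closure r₂e^{iθ₂}+r₃e^{iθ₃}=r₁+r₄e^{iθ₄} gives r₂ω₂e^{iθ₂}+r₃ω₃e^{iθ₃}=r₄ω₄e^{iθ₄}.
Eliminating the other unknown: ω₃ = r₂ω₂ sin(θ₄−θ₂) / [r₃ sin(θ₃−θ₄)].
Numerator sine = +0.99939; denominator sine = -0.99926.
Result = 0.1573·2.17·(+0.99939) / (0.2657·(-0.99926)) = -1.2849 rad/s; magnitude 1.2849 rad/s.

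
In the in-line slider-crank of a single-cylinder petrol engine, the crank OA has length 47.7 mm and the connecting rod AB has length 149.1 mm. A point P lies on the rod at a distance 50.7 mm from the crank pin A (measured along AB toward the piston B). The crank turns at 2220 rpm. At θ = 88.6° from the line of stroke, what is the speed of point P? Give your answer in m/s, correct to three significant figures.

ω = 232.5 rad/s.  Crank-pin speed |V_A| = rω = 11.089 m/s, perpendicular to OA.
Rod angle: sinφ = −(r/L) sinθ ⇒ φ = -18.652°; ω_rod = −rω cosθ/√(L²−r²sin²θ) = -1.9179 rad/s.
V_P = V_A + ω_rod × AP, with AP = 0.0507 m along the rod.
Components: V_Px = −rω sinθ − a·ω_rod·sinφ = -11.117 m/s;  V_Py = rω cosθ + a·ω_rod·cosφ = +0.1788 m/s.
|V_P| = √(V_Px² + V_Py²) = 11.118 m/s.

11.1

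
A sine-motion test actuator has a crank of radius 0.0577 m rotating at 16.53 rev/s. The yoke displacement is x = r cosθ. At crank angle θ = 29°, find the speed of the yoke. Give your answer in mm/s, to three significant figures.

2910

ω = 103.9 rad/s (from 16.53 rev/s).
x = r cosθ ⇒ ẋ = −rω sinθ.
|v| = rω|sinθ| = 0.0577·103.9·|sin 29°| = 2.9054 m/s = 2905.4 mm/s.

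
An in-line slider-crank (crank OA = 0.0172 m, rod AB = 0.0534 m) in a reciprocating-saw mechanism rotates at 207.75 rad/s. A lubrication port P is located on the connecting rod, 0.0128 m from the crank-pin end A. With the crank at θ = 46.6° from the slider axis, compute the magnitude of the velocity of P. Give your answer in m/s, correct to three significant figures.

ω = 207.8 rad/s.  Crank-pin speed |V_A| = rω = 3.5733 m/s, perpendicular to OA.
Rod angle: sinφ = −(r/L) sinθ ⇒ φ = -13.534°; ω_rod = −rω cosθ/√(L²−r²sin²θ) = -47.29 rad/s.
V_P = V_A + ω_rod × AP, with AP = 0.0128 m along the rod.
Components: V_Px = −rω sinθ − a·ω_rod·sinφ = -2.7379 m/s;  V_Py = rω cosθ + a·ω_rod·cosφ = +1.8667 m/s.
|V_P| = √(V_Px² + V_Py²) = 3.3137 m/s.

3.31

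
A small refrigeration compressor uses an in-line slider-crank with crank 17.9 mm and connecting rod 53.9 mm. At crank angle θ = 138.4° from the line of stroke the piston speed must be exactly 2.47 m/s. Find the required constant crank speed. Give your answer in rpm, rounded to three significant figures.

For an in-line slider-crank, |v_piston| = rω|sinθ|·[1 + r cosθ/√(L² − r² sin²θ)].
With r = 0.0179 m, L = 0.0539 m, θ = 138.4°: the bracketed kinematic factor |dx/dθ| = 0.0088585 m.
ω = v/|dx/dθ| = 2.47/0.0088585 = 278.83 rad/s.
N = 60ω/(2π) = 2662.6 rpm.

2660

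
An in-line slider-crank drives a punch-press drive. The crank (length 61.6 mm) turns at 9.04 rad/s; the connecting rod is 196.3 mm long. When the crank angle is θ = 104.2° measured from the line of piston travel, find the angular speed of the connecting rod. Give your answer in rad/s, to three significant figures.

0.731

ω = 9.04 rad/s
The rod makes angle φ with the slider axis where L sinφ = r sinθ; differentiating, L cosφ·φ̇ = r ω cosθ.
L cosφ = √(L² − r² sin²θ) = 0.187 m.
|ω_rod| = r ω |cosθ| / √(L² − r² sin²θ) = 0.0616·9.04·0.24531/0.187 = 0.73051 rad/s.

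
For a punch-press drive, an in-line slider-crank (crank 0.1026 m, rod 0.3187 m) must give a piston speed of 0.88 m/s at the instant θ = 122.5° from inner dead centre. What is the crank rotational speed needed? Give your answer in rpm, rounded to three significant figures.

118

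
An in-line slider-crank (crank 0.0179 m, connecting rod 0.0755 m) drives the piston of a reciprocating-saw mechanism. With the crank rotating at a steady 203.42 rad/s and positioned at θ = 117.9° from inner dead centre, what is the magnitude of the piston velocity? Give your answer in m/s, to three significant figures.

ω = 203.4 rad/s
For an in-line slider-crank, x = r cosθ + √(L² − r² sin²θ), so v = −rω sinθ·[1 + r cosθ/√(L² − r² sin²θ)].
With r = 0.0179 m, L = 0.0755 m, θ = 117.9°: √(L² − r² sin²θ) = 0.073824 m.
v = −0.0179·203.4·0.88377·[1 + 0.0179·-0.46793/0.073824] = -2.8529 m/s.
|v| = 2.8529 m/s.

2.85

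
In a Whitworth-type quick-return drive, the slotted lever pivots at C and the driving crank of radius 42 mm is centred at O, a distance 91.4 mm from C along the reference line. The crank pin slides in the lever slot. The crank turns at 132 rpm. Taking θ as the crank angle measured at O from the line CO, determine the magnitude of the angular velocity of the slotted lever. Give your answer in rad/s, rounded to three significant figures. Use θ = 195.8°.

ω = 13.82 rad/s (from 132 rpm).
Crank pin A relative to C: A = (d + r cosθ, r sinθ); lever angle φ = atan2(r sinθ, d + r cosθ).
Differentiating tanφ: φ̇ = rω(d cosθ + r)/(d² + r² + 2dr cosθ).
d² + r² + 2dr cosθ = |CA|² = 0.00273044 m²;  d cosθ + r = -0.045947 m.
|ω_lever| = |0.042·13.82·-0.045947| / 0.00273044 = 9.7695 rad/s.

9.77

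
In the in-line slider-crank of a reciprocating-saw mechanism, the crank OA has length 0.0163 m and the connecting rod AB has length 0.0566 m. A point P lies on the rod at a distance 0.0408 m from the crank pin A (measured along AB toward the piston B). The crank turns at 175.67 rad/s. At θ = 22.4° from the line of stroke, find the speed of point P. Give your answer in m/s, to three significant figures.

1.50

ω = 175.7 rad/s.  Crank-pin speed |V_A| = rω = 2.8634 m/s, perpendicular to OA.
Rod angle: sinφ = −(r/L) sinθ ⇒ φ = -6.300°; ω_rod = −rω cosθ/√(L²−r²sin²θ) = -47.057 rad/s.
V_P = V_A + ω_rod × AP, with AP = 0.0408 m along the rod.
Components: V_Px = −rω sinθ − a·ω_rod·sinφ = -1.3019 m/s;  V_Py = rω cosθ + a·ω_rod·cosφ = +0.73902 m/s.
|V_P| = √(V_Px² + V_Py²) = 1.497 m/s.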